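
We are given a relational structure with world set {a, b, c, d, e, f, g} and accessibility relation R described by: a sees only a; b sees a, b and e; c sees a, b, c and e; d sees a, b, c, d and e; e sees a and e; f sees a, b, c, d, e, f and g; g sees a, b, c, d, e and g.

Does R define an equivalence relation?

Reflexive: yes — every world is R-related to itself.
Symmetric: no — b R a but not a R b.
Transitive: yes — every two-step R-path is closed by a direct edge.
So R is not an equivalence relation.

No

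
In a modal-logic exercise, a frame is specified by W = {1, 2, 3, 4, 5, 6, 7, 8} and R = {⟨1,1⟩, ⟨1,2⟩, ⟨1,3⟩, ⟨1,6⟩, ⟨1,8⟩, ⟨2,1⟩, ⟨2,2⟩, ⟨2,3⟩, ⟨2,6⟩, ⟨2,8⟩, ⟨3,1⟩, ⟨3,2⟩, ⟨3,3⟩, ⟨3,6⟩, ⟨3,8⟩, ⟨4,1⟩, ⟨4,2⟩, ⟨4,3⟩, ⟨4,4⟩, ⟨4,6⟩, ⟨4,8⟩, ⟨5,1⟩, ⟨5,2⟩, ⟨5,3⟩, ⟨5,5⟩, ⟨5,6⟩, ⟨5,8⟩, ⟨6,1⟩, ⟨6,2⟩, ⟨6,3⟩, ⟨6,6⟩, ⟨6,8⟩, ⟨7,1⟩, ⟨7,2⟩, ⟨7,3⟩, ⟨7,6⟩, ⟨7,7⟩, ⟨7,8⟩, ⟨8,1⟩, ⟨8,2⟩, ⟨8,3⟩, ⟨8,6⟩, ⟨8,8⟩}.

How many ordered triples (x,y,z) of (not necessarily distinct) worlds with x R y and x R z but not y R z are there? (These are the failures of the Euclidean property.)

15

Enumerating: (4,1,4), (4,2,4), (4,3,4), (4,6,4), (4,8,4), (5,1,5), (5,2,5), (5,3,5), (5,6,5), (5,8,5), (7,1,7), (7,2,7), (7,3,7), (7,6,7), (7,8,7).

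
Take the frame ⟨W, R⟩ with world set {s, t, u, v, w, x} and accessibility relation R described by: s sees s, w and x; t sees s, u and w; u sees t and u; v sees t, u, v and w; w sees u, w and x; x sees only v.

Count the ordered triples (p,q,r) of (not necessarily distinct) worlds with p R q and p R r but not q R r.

20

Enumerating: (s,w,s), (s,x,s), (s,x,w), (s,x,x), (t,s,u), (t,u,s), (t,u,w), (t,w,s), (u,t,t), (v,t,t), (v,t,v), (v,u,v), … and 8 more.
Total: 20.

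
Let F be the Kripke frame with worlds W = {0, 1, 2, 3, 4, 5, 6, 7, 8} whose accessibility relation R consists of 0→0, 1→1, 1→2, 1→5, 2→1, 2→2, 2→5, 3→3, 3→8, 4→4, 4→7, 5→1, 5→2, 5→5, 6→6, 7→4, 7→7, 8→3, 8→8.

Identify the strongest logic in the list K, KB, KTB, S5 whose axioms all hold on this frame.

S5

Symmetric (axiom B): yes — every pair in R has its reverse in R.
Reflexive (axiom T): yes — every world is R-related to itself.
Euclidean (axiom 5): yes — any two successors of a common world are R-related.
So F validates K, KB, KTB, S5. The strongest is S5.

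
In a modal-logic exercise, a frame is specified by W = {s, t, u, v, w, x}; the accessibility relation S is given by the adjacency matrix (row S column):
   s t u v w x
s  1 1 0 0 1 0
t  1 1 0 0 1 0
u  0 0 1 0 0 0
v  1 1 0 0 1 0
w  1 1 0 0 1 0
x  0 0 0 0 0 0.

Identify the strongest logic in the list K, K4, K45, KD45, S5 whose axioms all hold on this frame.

K45

Transitive (axiom 4): yes — every two-step S-path is closed by a direct edge.
Euclidean (axiom 5): yes — any two successors of a common world are S-related.
Serial (axiom D): no — x has no S-successor.
Reflexive (axiom T): no — v is not related to itself.
So F validates K, K4, K45; KD45 would additionally require S to be serial. The strongest is K45.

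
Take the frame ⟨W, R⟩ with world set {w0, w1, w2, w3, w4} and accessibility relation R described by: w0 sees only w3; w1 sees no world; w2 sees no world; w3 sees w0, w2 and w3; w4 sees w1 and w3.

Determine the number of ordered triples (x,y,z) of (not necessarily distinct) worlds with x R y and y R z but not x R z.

Enumerating: (w0,w3,w0), (w0,w3,w2), (w4,w3,w0), (w4,w3,w2).

4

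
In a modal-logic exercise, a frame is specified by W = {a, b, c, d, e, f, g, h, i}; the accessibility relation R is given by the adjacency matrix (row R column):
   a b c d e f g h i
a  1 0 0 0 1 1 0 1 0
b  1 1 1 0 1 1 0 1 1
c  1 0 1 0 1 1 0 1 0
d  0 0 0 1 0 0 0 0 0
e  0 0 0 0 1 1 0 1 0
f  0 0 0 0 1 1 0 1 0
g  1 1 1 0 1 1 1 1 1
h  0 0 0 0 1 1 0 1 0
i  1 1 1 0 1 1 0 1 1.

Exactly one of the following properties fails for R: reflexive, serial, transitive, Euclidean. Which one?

Euclidean

Reflexive: yes — every world is R-related to itself.
Serial: yes — every world has a successor (e.g. a R a).
Transitive: yes — every two-step R-path is closed by a direct edge.
Euclidean: no — b R a and b R c, but not a R c.
Only Euclidean fails.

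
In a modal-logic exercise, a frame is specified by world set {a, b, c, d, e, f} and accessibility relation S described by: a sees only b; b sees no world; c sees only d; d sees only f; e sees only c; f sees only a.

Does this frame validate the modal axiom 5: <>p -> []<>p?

No

Axiom 5 corresponds to the accessibility relation being Euclidean.
Euclidean: no — a S b and a S b, but not b S b.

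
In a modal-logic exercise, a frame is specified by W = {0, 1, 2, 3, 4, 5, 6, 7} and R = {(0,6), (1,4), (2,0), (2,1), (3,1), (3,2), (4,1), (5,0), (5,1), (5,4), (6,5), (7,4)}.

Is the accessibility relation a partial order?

Reflexive: no — 0 is not related to itself.
Transitive: no — 0 R 6 and 6 R 5, but not 0 R 5.
Antisymmetric: no — 1 R 4 and 4 R 1 with 1 ≠ 4.
So R is not a partial order.

No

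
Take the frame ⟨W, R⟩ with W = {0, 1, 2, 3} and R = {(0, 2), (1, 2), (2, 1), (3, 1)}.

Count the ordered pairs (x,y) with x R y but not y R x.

Enumerating: (0,2), (3,1).

2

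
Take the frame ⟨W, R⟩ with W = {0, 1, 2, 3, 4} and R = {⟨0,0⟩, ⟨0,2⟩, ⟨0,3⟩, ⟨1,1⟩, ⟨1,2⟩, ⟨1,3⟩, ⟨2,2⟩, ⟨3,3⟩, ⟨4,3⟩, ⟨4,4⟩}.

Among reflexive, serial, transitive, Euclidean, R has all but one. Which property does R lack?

Reflexive: yes — every world is R-related to itself.
Serial: yes — every world has a successor (e.g. 0 R 0).
Transitive: yes — every two-step R-path is closed by a direct edge.
Euclidean: no — 0 R 2 and 0 R 3, but not 2 R 3.
Only Euclidean fails.

Euclidean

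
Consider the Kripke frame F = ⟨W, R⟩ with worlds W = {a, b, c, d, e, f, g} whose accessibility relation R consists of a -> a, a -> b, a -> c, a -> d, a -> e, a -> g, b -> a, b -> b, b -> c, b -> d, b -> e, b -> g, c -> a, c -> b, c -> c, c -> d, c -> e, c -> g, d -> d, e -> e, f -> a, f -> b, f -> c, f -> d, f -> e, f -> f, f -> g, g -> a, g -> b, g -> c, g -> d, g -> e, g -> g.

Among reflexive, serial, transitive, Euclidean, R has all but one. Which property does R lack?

Euclidean

Reflexive: yes — every world is R-related to itself.
Serial: yes — every world has a successor (e.g. a R a).
Transitive: yes — every two-step R-path is closed by a direct edge.
Euclidean: no — a R d and a R b, but not d R b.
Only Euclidean fails.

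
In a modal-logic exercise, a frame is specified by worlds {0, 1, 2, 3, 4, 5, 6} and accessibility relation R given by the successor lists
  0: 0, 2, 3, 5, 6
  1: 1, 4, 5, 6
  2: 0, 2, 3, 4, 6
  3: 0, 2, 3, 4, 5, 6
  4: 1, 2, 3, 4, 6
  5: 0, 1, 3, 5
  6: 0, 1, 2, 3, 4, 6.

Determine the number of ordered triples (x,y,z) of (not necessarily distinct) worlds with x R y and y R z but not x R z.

34

Enumerating: (0,2,4), (0,3,4), (0,5,1), (0,6,1), (0,6,4), (1,4,2), (1,4,3), (1,5,0), (1,5,3), (1,6,0), (1,6,2), (1,6,3), … and 22 more.
Total: 34.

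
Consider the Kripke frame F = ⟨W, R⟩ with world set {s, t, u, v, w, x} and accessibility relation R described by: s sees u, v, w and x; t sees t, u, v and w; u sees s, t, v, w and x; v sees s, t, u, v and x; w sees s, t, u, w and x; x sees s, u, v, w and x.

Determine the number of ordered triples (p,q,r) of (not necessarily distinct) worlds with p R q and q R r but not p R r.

Enumerating: (s,u,s), (s,u,t), (s,v,s), (s,v,t), (s,w,s), (s,w,t), (s,x,s), (t,u,s), (t,u,x), (t,v,s), (t,v,x), (t,w,s), … and 17 more.
Total: 29.

29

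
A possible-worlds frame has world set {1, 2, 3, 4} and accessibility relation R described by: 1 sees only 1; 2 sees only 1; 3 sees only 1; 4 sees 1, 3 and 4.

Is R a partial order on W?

Reflexive: no — 2 is not related to itself.
Transitive: yes — every two-step R-path is closed by a direct edge.
Antisymmetric: yes — no distinct pair is related both ways.
So R is not a partial order.

No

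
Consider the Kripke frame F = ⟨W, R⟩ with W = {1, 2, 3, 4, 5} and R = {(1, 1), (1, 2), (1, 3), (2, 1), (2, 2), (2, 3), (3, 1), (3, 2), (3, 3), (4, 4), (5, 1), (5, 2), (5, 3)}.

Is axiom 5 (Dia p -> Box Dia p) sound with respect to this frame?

By correspondence theory, 5 is valid on a frame iff R is Euclidean.
Euclidean: yes — any two successors of a common world are R-related.

Yes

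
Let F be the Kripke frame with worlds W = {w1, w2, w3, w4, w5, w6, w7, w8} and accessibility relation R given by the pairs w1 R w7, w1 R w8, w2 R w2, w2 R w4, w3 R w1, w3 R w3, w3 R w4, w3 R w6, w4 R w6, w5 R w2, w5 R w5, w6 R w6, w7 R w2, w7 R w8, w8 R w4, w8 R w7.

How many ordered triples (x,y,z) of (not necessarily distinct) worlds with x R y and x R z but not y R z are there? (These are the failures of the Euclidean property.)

22

Enumerating: (w1,w7,w7), (w1,w8,w8), (w2,w4,w2), (w2,w4,w4), (w3,w1,w1), (w3,w1,w3), (w3,w1,w4), (w3,w1,w6), (w3,w4,w1), (w3,w4,w3), (w3,w4,w4), (w3,w6,w1), … and 10 more.
Total: 22.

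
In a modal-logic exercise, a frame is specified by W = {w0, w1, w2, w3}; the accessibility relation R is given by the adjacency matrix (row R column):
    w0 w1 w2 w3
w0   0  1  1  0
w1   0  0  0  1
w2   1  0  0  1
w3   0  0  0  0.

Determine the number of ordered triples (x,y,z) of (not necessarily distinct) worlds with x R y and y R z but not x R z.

5

Enumerating: (w0,w1,w3), (w0,w2,w0), (w0,w2,w3), (w2,w0,w1), (w2,w0,w2).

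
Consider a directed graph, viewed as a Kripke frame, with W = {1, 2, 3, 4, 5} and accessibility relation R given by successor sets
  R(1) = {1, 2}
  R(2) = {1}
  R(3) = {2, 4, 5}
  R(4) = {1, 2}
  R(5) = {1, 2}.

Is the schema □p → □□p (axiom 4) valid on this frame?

Axiom 4 corresponds to the accessibility relation being transitive.
Transitive: no — 3 R 2 and 2 R 1, but not 3 R 1.

No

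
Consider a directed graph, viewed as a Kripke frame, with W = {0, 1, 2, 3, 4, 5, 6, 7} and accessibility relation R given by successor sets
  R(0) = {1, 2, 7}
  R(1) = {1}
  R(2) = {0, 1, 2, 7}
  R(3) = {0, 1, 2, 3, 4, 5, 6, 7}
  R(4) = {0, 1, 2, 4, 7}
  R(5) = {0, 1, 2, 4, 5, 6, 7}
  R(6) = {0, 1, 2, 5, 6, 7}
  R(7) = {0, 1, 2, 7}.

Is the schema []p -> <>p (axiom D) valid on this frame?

Yes

By correspondence theory, D is valid on a frame iff R is serial.
Serial: yes — every world has a successor (e.g. 0 R 1).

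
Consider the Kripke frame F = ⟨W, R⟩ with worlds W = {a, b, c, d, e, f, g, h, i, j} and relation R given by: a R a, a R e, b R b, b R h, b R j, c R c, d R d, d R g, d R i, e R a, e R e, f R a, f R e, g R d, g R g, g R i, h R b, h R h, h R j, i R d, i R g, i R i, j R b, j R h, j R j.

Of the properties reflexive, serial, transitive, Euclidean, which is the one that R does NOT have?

Reflexive: no — f is not related to itself.
Serial: yes — every world has a successor (e.g. a R a).
Transitive: yes — every two-step R-path is closed by a direct edge.
Euclidean: yes — any two successors of a common world are R-related.
Only reflexive fails.

reflexive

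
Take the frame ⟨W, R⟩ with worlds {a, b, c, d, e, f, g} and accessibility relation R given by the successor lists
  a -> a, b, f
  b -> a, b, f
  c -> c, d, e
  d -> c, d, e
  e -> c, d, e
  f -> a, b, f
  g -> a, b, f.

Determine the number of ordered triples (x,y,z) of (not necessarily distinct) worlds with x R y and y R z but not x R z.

0

R is transitive; there are no such tuples.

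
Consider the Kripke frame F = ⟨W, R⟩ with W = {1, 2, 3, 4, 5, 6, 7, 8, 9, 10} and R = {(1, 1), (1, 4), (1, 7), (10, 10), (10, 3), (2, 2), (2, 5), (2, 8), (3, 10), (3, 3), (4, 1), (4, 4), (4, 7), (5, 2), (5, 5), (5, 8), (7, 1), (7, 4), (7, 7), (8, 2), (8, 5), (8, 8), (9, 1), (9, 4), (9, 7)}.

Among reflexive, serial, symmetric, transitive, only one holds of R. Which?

Reflexive: no — 6 is not related to itself.
Serial: no — 6 has no R-successor.
Symmetric: no — 9 R 1 but not 1 R 9.
Transitive: yes — every two-step R-path is closed by a direct edge.
Only transitive holds.

transitive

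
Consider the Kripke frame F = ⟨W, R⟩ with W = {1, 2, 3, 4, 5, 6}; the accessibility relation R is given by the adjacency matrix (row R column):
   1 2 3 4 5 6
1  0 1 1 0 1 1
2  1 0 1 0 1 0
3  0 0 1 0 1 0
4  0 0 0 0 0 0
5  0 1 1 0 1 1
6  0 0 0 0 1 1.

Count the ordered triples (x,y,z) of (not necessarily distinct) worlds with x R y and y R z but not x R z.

10

Enumerating: (1,2,1), (2,1,2), (2,1,6), (2,5,2), (2,5,6), (3,5,2), (3,5,6), (5,2,1), (6,5,2), (6,5,3).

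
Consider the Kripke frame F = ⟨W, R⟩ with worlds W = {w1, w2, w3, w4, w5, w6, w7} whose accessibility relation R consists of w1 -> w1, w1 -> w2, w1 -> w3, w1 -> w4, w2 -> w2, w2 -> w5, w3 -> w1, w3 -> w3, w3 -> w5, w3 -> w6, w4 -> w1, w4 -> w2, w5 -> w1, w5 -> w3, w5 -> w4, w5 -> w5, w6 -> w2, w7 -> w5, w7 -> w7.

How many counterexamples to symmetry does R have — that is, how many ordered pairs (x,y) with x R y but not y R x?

8

Enumerating: (w1,w2), (w2,w5), (w3,w6), (w4,w2), (w5,w1), (w5,w4), (w6,w2), (w7,w5).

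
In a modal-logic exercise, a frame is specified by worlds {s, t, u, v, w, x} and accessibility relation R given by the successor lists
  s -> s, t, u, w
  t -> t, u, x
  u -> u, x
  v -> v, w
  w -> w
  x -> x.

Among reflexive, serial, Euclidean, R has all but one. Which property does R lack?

Reflexive: yes — every world is R-related to itself.
Serial: yes — every world has a successor (e.g. s R s).
Euclidean: no — s R t and s R w, but not t R w.
Only Euclidean fails.

Euclidean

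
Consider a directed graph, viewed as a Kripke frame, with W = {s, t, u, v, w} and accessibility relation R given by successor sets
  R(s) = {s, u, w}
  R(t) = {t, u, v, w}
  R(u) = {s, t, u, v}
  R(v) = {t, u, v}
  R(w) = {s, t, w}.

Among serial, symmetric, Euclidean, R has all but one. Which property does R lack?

Euclidean

Serial: yes — every world has a successor (e.g. s R s).
Symmetric: yes — every pair in R has its reverse in R.
Euclidean: no — s R u and s R w, but not u R w.
Only Euclidean fails.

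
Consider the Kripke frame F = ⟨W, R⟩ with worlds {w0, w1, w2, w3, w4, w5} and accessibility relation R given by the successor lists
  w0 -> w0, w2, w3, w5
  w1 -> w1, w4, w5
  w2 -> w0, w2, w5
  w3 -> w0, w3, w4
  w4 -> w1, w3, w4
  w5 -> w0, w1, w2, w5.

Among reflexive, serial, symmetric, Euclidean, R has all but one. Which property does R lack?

Reflexive: yes — every world is R-related to itself.
Serial: yes — every world has a successor (e.g. w0 R w0).
Symmetric: yes — every pair in R has its reverse in R.
Euclidean: no — w0 R w2 and w0 R w3, but not w2 R w3.
Only Euclidean fails.

Euclidean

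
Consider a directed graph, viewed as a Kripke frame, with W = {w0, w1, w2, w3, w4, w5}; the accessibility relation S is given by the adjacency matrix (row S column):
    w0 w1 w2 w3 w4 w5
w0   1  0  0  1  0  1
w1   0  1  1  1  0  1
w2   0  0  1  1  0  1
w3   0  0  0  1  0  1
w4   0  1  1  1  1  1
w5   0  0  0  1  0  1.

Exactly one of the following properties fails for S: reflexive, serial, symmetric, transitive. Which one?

Reflexive: yes — every world is S-related to itself.
Serial: yes — every world has a successor (e.g. w0 S w0).
Symmetric: no — w0 S w3 but not w3 S w0.
Transitive: yes — every two-step S-path is closed by a direct edge.
Only symmetric fails.

symmetric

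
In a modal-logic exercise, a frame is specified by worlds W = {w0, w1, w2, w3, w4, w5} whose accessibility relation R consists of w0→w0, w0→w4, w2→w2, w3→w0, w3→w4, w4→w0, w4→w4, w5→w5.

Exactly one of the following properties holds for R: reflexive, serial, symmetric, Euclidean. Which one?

Euclidean

Reflexive: no — w1 is not related to itself.
Serial: no — w1 has no R-successor.
Symmetric: no — w3 R w0 but not w0 R w3.
Euclidean: yes — any two successors of a common world are R-related.
Only Euclidean holds.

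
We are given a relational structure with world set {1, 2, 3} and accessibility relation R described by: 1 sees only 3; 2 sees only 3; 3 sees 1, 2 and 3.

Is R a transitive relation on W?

No

Transitive: no — 1 R 3 and 3 R 2, but not 1 R 2.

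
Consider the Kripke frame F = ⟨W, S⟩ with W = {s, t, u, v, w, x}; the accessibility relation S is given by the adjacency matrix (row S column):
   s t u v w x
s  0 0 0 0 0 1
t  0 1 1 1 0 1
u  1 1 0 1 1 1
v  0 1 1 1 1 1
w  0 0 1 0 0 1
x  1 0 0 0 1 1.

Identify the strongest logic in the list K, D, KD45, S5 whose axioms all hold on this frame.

Serial (axiom D): yes — every world has a successor (e.g. s S x).
Euclidean (axiom 5): no — t S x and t S u, but not x S u.
Transitive (axiom 4): no — s S x and x S w, but not s S w.
Reflexive (axiom T): no — s is not related to itself.
So F validates K, D; KD45 would additionally require S to be Euclidean and transitive. The strongest is D.

D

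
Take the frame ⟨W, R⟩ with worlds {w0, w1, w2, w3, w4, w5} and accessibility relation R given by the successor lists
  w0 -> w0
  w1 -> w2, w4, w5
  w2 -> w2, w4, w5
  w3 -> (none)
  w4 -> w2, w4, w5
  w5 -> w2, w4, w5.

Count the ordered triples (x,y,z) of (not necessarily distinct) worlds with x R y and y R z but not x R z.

R is transitive; there are no such tuples.

0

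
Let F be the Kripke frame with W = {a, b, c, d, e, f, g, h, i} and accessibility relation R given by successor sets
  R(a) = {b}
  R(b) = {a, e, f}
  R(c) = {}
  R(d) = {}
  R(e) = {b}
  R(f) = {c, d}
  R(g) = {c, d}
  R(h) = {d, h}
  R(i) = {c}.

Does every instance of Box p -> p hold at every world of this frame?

No

Axiom T corresponds to the accessibility relation being reflexive.
Reflexive: no — a is not related to itself.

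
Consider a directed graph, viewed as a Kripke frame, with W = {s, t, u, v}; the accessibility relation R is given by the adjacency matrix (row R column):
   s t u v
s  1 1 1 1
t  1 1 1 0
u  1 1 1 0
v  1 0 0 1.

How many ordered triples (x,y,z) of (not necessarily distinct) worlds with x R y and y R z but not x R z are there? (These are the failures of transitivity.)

4

Enumerating: (t,s,v), (u,s,v), (v,s,t), (v,s,u).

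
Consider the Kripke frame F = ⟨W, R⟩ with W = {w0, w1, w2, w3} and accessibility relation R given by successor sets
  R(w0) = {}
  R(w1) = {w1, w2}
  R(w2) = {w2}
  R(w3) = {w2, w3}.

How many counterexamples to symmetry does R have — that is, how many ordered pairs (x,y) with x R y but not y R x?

Enumerating: (w1,w2), (w3,w2).

2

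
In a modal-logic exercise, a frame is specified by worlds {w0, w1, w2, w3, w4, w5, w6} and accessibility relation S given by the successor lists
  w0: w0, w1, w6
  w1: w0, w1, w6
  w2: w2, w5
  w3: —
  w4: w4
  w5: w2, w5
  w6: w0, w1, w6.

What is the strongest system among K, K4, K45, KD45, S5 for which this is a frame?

K45

Transitive (axiom 4): yes — every two-step S-path is closed by a direct edge.
Euclidean (axiom 5): yes — any two successors of a common world are S-related.
Serial (axiom D): no — w3 has no S-successor.
Reflexive (axiom T): no — w3 is not related to itself.
So F validates K, K4, K45; KD45 would additionally require S to be serial. The strongest is K45.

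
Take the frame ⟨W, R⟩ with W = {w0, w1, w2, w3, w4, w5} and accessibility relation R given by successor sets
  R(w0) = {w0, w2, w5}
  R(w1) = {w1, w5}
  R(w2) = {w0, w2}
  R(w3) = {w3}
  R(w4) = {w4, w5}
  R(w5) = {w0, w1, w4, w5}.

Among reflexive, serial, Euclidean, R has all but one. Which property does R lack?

Reflexive: yes — every world is R-related to itself.
Serial: yes — every world has a successor (e.g. w0 R w0).
Euclidean: no — w0 R w2 and w0 R w5, but not w2 R w5.
Only Euclidean fails.

Euclidean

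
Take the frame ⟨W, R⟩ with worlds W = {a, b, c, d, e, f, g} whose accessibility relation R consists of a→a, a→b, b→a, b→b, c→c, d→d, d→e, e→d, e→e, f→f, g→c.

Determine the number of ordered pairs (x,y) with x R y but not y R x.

Enumerating: (g,c).

1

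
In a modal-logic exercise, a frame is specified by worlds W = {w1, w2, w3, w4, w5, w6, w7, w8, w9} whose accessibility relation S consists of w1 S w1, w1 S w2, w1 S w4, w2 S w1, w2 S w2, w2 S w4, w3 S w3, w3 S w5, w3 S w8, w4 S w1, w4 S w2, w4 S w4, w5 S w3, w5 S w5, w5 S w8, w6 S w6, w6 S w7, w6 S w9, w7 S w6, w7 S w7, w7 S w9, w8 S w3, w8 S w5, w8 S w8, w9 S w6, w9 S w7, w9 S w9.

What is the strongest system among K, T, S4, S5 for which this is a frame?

S5

Reflexive (axiom T): yes — every world is S-related to itself.
Transitive (axiom 4): yes — every two-step S-path is closed by a direct edge.
Euclidean (axiom 5): yes — any two successors of a common world are S-related.
So F validates K, T, S4, S5. The strongest is S5.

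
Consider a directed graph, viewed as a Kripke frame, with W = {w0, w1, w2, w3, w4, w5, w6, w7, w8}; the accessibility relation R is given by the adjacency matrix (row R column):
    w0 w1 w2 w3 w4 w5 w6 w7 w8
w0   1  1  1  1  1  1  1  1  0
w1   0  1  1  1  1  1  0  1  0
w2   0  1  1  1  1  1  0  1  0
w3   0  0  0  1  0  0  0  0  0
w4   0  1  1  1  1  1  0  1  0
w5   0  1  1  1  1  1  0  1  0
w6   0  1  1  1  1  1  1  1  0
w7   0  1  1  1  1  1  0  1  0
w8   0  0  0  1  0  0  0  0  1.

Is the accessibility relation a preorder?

Reflexive: yes — every world is R-related to itself.
Transitive: yes — every two-step R-path is closed by a direct edge.
So R is a preorder.

Yes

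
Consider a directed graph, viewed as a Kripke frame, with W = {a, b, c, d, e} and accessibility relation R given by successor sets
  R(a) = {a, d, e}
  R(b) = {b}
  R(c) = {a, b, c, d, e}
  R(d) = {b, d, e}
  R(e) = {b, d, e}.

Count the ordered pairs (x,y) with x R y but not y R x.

Enumerating: (a,d), (a,e), (c,a), (c,b), (c,d), (c,e), (d,b), (e,b).

8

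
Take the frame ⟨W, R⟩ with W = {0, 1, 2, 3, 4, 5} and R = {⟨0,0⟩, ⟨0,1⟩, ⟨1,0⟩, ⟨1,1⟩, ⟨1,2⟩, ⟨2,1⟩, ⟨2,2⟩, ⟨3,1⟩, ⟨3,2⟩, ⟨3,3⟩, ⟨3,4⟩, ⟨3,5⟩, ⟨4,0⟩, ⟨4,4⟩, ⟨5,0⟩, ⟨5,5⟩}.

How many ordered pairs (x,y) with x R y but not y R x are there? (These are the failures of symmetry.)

Enumerating: (3,1), (3,2), (3,4), (3,5), (4,0), (5,0).

6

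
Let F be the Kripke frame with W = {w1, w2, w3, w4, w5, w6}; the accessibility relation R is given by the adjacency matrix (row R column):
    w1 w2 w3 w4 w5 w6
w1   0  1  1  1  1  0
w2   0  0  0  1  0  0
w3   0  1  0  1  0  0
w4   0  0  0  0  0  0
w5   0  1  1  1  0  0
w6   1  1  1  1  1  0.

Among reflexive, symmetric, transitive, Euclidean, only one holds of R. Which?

Reflexive: no — w1 is not related to itself.
Symmetric: no — w1 R w2 but not w2 R w1.
Transitive: yes — every two-step R-path is closed by a direct edge.
Euclidean: no — w1 R w2 and w1 R w3, but not w2 R w3.
Only transitive holds.

transitive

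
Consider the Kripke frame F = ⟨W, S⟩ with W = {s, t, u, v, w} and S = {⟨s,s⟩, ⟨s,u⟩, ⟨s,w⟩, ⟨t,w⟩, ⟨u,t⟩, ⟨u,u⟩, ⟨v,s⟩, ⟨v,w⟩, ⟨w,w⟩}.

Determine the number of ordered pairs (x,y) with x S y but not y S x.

Enumerating: (s,u), (s,w), (t,w), (u,t), (v,s), (v,w).

6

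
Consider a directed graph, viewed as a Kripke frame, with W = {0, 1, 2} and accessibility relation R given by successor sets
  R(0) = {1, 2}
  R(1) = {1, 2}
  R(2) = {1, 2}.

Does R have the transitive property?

Transitive: yes — every two-step R-path is closed by a direct edge.

Yes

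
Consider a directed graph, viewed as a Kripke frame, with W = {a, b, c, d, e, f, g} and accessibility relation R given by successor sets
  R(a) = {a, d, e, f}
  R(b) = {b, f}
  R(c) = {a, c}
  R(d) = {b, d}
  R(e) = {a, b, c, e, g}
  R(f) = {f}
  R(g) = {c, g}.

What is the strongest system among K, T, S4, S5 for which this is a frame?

Reflexive (axiom T): yes — every world is R-related to itself.
Transitive (axiom 4): no — a R d and d R b, but not a R b.
Euclidean (axiom 5): no — a R d and a R e, but not d R e.
So F validates K, T; S4 would additionally require R to be transitive. The strongest is T.

T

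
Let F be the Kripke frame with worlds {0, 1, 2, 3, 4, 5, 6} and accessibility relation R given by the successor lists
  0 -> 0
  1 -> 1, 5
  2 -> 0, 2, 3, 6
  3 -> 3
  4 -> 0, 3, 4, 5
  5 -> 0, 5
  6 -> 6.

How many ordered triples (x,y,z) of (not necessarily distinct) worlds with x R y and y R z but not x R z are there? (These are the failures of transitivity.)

Enumerating: (1,5,0).

1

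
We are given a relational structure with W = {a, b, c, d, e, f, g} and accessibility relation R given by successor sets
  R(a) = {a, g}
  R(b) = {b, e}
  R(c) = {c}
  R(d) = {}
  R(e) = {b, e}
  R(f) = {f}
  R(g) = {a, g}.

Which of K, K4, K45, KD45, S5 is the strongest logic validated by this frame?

Transitive (axiom 4): yes — every two-step R-path is closed by a direct edge.
Euclidean (axiom 5): yes — any two successors of a common world are R-related.
Serial (axiom D): no — d has no R-successor.
Reflexive (axiom T): no — d is not related to itself.
So F validates K, K4, K45; KD45 would additionally require R to be serial. The strongest is K45.

K45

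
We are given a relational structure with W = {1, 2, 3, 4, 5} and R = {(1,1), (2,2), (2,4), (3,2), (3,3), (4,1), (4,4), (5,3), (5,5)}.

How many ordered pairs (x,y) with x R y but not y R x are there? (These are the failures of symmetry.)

4

Enumerating: (2,4), (3,2), (4,1), (5,3).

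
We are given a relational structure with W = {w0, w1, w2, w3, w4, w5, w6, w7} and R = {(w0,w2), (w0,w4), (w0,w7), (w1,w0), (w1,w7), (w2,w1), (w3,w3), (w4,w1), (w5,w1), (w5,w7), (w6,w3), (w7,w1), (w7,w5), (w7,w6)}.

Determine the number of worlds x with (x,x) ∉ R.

Enumerating: w0, w1, w2, w4, w5, w6, w7.

7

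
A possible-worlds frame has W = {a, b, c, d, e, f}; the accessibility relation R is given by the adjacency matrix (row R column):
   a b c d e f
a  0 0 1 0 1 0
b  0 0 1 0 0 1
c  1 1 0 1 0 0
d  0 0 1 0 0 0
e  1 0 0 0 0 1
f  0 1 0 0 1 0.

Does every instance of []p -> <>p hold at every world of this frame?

The schema D characterises exactly the serial frames.
Serial: yes — every world has a successor (e.g. a R c).

Yes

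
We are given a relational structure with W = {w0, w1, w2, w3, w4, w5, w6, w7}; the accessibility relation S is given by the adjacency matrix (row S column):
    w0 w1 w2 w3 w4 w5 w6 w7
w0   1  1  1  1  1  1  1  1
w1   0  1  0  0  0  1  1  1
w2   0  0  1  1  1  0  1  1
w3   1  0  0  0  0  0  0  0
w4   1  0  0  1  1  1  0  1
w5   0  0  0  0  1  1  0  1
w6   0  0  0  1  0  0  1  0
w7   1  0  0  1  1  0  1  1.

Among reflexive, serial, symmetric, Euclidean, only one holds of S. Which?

serial

Reflexive: no — w3 is not related to itself.
Serial: yes — every world has a successor (e.g. w0 S w0).
Symmetric: no — w0 S w1 but not w1 S w0.
Euclidean: no — w0 S w1 and w0 S w2, but not w1 S w2.
Only serial holds.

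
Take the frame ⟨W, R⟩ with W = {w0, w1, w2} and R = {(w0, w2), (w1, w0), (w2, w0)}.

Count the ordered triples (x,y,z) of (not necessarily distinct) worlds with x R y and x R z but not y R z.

3

Enumerating: (w0,w2,w2), (w1,w0,w0), (w2,w0,w0).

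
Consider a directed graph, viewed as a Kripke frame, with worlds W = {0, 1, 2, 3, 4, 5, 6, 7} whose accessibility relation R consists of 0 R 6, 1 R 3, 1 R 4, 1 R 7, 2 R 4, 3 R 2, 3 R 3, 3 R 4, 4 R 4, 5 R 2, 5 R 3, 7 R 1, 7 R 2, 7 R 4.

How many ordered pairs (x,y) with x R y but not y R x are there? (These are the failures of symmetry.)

10

Enumerating: (0,6), (1,3), (1,4), (2,4), (3,2), (3,4), (5,2), (5,3), (7,2), (7,4).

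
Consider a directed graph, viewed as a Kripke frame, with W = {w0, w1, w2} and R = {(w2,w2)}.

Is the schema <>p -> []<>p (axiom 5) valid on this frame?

Axiom 5 corresponds to the accessibility relation being Euclidean.
Euclidean: yes — any two successors of a common world are R-related.

Yes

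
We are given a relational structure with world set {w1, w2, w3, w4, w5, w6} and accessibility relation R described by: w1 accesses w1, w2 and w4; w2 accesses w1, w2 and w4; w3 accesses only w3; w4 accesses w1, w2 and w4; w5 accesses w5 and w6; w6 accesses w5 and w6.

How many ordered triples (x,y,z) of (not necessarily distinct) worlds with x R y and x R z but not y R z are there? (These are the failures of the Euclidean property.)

0

R is Euclidean; there are no such tuples.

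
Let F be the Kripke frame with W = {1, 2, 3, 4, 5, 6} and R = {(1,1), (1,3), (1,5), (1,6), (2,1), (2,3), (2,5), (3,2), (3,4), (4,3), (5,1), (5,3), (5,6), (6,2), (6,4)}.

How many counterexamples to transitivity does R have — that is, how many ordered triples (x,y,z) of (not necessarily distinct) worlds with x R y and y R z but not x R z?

Enumerating: (1,3,2), (1,3,4), (1,6,2), (1,6,4), (2,1,6), (2,3,2), (2,3,4), (2,5,6), (3,2,1), (3,2,3), (3,2,5), (3,4,3), … and 11 more.
Total: 23.

23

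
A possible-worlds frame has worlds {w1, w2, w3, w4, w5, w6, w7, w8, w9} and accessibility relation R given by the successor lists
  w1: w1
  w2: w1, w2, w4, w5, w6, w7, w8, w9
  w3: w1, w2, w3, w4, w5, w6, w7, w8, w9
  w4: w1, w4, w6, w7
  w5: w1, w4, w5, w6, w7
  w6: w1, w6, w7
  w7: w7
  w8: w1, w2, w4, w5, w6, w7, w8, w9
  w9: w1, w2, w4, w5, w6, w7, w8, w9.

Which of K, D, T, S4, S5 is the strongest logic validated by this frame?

Serial (axiom D): yes — every world has a successor (e.g. w1 R w1).
Reflexive (axiom T): yes — every world is R-related to itself.
Transitive (axiom 4): yes — every two-step R-path is closed by a direct edge.
Euclidean (axiom 5): no — w2 R w1 and w2 R w4, but not w1 R w4.
So F validates K, D, T, S4; S5 would additionally require R to be Euclidean. The strongest is S4.

S4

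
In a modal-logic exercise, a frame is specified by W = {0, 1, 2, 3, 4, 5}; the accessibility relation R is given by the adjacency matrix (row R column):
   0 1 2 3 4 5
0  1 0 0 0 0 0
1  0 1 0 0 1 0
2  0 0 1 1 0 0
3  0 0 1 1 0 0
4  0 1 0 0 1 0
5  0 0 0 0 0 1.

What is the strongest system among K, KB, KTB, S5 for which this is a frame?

S5

Symmetric (axiom B): yes — every pair in R has its reverse in R.
Reflexive (axiom T): yes — every world is R-related to itself.
Euclidean (axiom 5): yes — any two successors of a common world are R-related.
So F validates K, KB, KTB, S5. The strongest is S5.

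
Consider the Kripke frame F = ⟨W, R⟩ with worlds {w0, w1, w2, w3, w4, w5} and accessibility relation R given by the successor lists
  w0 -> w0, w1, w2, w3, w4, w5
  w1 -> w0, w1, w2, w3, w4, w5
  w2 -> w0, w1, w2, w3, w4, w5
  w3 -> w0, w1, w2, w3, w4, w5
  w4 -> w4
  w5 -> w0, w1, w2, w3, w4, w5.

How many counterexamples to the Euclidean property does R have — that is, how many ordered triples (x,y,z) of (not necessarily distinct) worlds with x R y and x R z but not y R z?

25

Enumerating: (w0,w4,w0), (w0,w4,w1), (w0,w4,w2), (w0,w4,w3), (w0,w4,w5), (w1,w4,w0), (w1,w4,w1), (w1,w4,w2), (w1,w4,w3), (w1,w4,w5), (w2,w4,w0), (w2,w4,w1), … and 13 more.
Total: 25.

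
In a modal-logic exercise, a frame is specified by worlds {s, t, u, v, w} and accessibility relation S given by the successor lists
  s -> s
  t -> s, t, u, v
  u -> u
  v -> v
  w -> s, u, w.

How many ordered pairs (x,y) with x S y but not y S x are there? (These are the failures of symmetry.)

5

Enumerating: (t,s), (t,u), (t,v), (w,s), (w,u).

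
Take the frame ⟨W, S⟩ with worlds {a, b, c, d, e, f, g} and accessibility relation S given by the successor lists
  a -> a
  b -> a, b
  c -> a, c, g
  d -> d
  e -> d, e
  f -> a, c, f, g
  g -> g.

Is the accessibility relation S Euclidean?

No

Euclidean: no — c S a and c S g, but not a S g.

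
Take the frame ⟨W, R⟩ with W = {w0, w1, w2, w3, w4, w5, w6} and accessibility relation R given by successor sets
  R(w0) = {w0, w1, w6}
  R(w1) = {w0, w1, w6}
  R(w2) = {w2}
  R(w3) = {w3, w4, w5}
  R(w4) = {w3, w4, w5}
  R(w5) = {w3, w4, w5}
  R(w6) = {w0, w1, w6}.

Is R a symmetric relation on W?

Symmetric: yes — every pair in R has its reverse in R.

Yes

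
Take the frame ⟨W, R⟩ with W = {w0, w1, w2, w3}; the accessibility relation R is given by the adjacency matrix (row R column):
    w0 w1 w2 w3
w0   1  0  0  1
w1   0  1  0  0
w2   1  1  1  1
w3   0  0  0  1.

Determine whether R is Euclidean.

Euclidean: no — w2 R w0 and w2 R w1, but not w0 R w1.

No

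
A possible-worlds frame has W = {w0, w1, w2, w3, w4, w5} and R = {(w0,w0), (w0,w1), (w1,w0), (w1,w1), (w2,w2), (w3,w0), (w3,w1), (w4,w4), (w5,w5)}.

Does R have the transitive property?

Yes

Transitive: yes — every two-step R-path is closed by a direct edge.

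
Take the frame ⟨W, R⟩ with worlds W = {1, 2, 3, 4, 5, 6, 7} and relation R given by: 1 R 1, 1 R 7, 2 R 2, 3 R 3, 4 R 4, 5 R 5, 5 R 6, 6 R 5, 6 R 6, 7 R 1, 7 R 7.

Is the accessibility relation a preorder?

Yes

Reflexive: yes — every world is R-related to itself.
Transitive: yes — every two-step R-path is closed by a direct edge.
So R is a preorder.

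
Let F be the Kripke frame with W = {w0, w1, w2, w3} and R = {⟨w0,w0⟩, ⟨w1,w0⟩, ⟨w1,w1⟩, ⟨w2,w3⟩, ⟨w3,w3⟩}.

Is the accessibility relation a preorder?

No

Reflexive: no — w2 is not related to itself.
Transitive: yes — every two-step R-path is closed by a direct edge.
So R is not a preorder.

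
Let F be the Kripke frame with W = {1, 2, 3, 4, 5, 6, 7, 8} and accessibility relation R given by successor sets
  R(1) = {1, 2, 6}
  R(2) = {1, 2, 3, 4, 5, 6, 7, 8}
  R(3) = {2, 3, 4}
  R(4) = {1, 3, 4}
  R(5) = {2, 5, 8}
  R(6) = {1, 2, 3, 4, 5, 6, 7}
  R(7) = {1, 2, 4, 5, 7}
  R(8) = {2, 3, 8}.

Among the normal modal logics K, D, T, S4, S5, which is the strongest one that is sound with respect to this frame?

T

Serial (axiom D): yes — every world has a successor (e.g. 1 R 1).
Reflexive (axiom T): yes — every world is R-related to itself.
Transitive (axiom 4): no — 1 R 2 and 2 R 3, but not 1 R 3.
Euclidean (axiom 5): no — 2 R 1 and 2 R 3, but not 1 R 3.
So F validates K, D, T; S4 would additionally require R to be transitive. The strongest is T.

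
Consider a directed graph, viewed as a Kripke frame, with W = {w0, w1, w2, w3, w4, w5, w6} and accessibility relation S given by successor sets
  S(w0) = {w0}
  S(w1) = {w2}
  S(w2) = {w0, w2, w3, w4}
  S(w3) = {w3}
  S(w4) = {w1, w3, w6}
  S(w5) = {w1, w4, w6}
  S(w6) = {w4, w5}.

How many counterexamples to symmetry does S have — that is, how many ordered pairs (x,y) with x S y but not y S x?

8

Enumerating: (w1,w2), (w2,w0), (w2,w3), (w2,w4), (w4,w1), (w4,w3), (w5,w1), (w5,w4).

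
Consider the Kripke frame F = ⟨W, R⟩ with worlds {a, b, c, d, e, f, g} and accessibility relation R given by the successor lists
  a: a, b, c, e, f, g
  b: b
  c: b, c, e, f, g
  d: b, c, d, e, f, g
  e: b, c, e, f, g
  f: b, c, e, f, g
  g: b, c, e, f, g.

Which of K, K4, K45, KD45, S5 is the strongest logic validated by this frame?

Transitive (axiom 4): yes — every two-step R-path is closed by a direct edge.
Euclidean (axiom 5): no — a R b and a R c, but not b R c.
Serial (axiom D): yes — every world has a successor (e.g. a R a).
Reflexive (axiom T): yes — every world is R-related to itself.
So F validates K, K4; K45 would additionally require R to be Euclidean. The strongest is K4.

K4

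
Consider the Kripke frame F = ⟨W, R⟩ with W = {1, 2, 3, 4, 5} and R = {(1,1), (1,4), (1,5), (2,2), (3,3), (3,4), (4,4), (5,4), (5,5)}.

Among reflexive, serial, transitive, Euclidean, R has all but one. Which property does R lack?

Euclidean

Reflexive: yes — every world is R-related to itself.
Serial: yes — every world has a successor (e.g. 1 R 1).
Transitive: yes — every two-step R-path is closed by a direct edge.
Euclidean: no — 1 R 4 and 1 R 5, but not 4 R 5.
Only Euclidean fails.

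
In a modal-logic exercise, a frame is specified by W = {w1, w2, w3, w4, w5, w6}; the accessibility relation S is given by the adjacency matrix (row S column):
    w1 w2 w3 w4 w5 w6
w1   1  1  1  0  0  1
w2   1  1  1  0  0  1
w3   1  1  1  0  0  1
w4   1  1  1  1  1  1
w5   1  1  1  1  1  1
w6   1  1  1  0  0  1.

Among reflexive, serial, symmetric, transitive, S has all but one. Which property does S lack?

symmetric

Reflexive: yes — every world is S-related to itself.
Serial: yes — every world has a successor (e.g. w1 S w1).
Symmetric: no — w4 S w1 but not w1 S w4.
Transitive: yes — every two-step S-path is closed by a direct edge.
Only symmetric fails.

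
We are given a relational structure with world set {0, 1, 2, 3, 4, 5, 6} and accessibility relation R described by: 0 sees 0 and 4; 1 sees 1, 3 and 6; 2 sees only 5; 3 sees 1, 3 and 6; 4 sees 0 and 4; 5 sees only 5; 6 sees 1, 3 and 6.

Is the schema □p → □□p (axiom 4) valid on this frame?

Axiom 4 corresponds to the accessibility relation being transitive.
Transitive: yes — every two-step R-path is closed by a direct edge.

Yes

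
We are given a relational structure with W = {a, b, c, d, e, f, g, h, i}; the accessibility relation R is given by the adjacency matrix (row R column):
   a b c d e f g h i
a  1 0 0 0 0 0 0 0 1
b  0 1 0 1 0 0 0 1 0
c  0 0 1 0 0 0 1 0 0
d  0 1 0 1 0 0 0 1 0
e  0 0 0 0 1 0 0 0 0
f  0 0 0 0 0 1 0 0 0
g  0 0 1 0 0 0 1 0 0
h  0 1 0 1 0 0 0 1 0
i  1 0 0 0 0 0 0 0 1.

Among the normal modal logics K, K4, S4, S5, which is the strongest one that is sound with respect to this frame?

S5

Transitive (axiom 4): yes — every two-step R-path is closed by a direct edge.
Reflexive (axiom T): yes — every world is R-related to itself.
Euclidean (axiom 5): yes — any two successors of a common world are R-related.
So F validates K, K4, S4, S5. The strongest is S5.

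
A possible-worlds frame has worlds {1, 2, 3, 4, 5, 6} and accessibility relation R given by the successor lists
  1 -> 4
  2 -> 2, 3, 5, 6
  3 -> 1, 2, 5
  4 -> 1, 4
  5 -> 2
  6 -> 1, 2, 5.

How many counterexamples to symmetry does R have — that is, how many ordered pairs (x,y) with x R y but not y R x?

4

Enumerating: (3,1), (3,5), (6,1), (6,5).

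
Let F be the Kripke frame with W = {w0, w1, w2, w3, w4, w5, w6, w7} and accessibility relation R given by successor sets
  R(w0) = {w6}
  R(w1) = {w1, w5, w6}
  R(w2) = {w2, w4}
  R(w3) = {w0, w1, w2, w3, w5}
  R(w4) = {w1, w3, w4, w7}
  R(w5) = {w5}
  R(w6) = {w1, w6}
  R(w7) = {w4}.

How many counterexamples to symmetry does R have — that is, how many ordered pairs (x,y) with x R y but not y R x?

9

Enumerating: (w0,w6), (w1,w5), (w2,w4), (w3,w0), (w3,w1), (w3,w2), (w3,w5), (w4,w1), (w4,w3).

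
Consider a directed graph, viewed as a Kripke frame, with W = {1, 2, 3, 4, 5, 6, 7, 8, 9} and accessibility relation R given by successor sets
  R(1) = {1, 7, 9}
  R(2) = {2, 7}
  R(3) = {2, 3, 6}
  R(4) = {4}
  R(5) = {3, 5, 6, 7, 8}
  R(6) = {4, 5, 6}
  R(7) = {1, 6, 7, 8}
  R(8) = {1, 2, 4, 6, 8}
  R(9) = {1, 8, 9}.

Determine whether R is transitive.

No

Transitive: no — 1 R 7 and 7 R 6, but not 1 R 6.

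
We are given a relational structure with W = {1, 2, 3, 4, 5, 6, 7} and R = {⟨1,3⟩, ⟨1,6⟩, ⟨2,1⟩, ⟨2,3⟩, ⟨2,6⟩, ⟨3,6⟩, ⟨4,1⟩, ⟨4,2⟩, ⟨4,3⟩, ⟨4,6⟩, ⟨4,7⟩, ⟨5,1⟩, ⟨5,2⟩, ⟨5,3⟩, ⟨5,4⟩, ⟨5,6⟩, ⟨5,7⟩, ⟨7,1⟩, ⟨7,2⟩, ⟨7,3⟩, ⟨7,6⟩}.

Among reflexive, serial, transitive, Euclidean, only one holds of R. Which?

Reflexive: no — 1 is not related to itself.
Serial: no — 6 has no R-successor.
Transitive: yes — every two-step R-path is closed by a direct edge.
Euclidean: no — 1 R 6 and 1 R 3, but not 6 R 3.
Only transitive holds.

transitive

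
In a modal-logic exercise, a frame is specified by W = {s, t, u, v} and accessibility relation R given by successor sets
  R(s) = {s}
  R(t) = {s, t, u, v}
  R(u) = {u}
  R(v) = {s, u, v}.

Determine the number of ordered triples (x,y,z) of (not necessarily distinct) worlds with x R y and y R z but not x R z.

R is transitive; there are no such tuples.

0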